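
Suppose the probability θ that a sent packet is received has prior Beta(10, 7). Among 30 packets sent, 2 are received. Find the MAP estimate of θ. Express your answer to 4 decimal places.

Prior: Beta(10, 7).
Data: 2 successes in 30 trials. The binomial likelihood contributes θ^2(1−θ)^28, so the posterior is Beta(10+2, 7+28) = Beta(12, 35).
For Beta(a, b) with a, b > 1 the mode is (a−1)/(a+b−2) = 11/45 ≈ 0.2444.

θ̂_MAP = 0.2444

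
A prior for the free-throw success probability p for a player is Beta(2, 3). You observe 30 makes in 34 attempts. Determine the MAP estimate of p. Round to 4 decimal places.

Prior: Beta(2, 3).
Data: 30 successes in 34 trials. The binomial likelihood contributes p^30(1−p)^4, so the posterior is Beta(2+30, 3+4) = Beta(32, 7).
For Beta(a, b) with a, b > 1 the mode is (a−1)/(a+b−2) = 31/37 ≈ 0.8378.

p̂_MAP = 0.8378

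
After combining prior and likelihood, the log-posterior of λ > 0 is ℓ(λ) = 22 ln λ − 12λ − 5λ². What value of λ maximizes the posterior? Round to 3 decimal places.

λ̂_MAP = 1.000

ℓ'(λ) = 22/λ − 12 − 10λ. Setting this to zero and multiplying by λ: 10λ² + 12λ − 22 = 0.
λ = (−12 + √(12² + 4·10·22)) / (2·10) = (−12 + √1024) / 20 = (−12 + 32)/20 = 1.
ℓ''(λ) = −22/λ² − 10 < 0, confirming a maximum.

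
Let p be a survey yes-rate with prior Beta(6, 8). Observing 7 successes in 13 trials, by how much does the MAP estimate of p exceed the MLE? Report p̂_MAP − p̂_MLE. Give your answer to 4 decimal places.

Posterior is Beta(13, 14); MAP = (13−1)/(27−2) = 12/25 ≈ 0.48000.
MLE ignores the prior: p̂_MLE = k/n = 7/13 ≈ 0.53846.
Difference = 12/25 − 7/13 = -19/325 ≈ -0.0585.

MAP − MLE = -0.0585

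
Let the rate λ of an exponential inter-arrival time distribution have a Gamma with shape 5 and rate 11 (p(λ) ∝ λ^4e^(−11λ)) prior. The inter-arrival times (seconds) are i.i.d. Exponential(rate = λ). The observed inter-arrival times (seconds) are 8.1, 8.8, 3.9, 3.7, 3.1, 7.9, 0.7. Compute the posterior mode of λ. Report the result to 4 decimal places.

The Exponential(rate=λ) likelihood is ∝ λ^n e^(−λΣtᵢ). Here n = 7 and Σtᵢ = 8.1 + 8.8 + 3.9 + 3.7 + 3.1 + 7.9 + 0.7 = 36.2.
Posterior ∝ λ^4e^(−11λ) · λ^7e^(−36.2λ) = λ^11e^(−47.2λ), i.e. Gamma(12, 47.2).
Mode = (a−1)/b = 11/47.2 ≈ 0.2331.

λ̂_MAP = 0.2331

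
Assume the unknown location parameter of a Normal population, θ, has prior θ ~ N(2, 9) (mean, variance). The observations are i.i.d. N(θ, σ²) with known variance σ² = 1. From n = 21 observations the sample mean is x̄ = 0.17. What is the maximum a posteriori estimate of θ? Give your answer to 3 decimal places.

n = 21, x̄ = 0.17.
For a Normal prior and Normal likelihood with known variance, the posterior is Normal; its mode equals its mean, the precision-weighted average.
Prior precision 1/σ₀² = 1/9; data precision n/σ² = 21/1 = 21.
θ̂ = ((1/9)·2 + 21·0.17) / (1/9 + 21) = (3413/900)/(190/9) = 3413/19000 ≈ 0.180.

θ̂_MAP = 0.180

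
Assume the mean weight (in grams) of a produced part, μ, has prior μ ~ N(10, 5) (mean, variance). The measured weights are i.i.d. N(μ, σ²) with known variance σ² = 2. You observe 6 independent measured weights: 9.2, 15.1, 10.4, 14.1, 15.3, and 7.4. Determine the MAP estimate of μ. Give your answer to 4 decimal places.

μ̂_MAP = 11.7969

n = 6; x̄ = (9.2 + 15.1 + 10.4 + 14.1 + 15.3 + 7.4)/6 = 71.5/6 = 143/12 ≈ 11.9167.
For a Normal prior and Normal likelihood with known variance, the posterior is Normal; its mode equals its mean, the precision-weighted average.
Prior precision 1/σ₀² = 1/5 = 0.2; data precision n/σ² = 6/2 = 3.
μ̂ = (0.2·10 + 3·(143/12)) / (0.2 + 3) = 37.75/3.2 = 11.796875 ≈ 11.7969.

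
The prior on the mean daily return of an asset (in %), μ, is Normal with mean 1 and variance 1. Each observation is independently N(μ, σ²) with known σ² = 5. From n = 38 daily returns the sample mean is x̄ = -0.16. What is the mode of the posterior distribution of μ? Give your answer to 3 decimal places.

n = 38, x̄ = -0.16.
For a Normal prior and Normal likelihood with known variance, the posterior is Normal; its mode equals its mean, the precision-weighted average.
Prior precision 1/σ₀² = 1/1 = 1; data precision n/σ² = 38/5 = 7.6.
μ̂ = (1·1 + 7.6·(-0.16)) / (1 + 7.6) = (-0.216)/8.6 = -27/1075 ≈ -0.025.

μ̂_MAP = -0.025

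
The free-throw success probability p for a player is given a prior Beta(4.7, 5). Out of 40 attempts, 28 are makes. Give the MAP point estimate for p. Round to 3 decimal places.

Prior: Beta(4.7, 5).
Data: 28 successes in 40 trials. The binomial likelihood contributes p^28(1−p)^12, so the posterior is Beta(4.7+28, 5+12) = Beta(32.7, 17).
For Beta(a, b) with a, b > 1 the mode is (a−1)/(a+b−2) = 31.7/47.7 ≈ 0.665.

p̂_MAP = 0.665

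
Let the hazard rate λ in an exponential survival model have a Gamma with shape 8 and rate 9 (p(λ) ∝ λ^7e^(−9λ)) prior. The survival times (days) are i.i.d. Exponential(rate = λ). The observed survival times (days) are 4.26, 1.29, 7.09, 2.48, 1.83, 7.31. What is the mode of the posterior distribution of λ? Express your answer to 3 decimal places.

λ̂_MAP = 0.391

The Exponential(rate=λ) likelihood is ∝ λ^n e^(−λΣtᵢ). Here n = 6 and Σtᵢ = 4.26 + 1.29 + 7.09 + 2.48 + 1.83 + 7.31 = 24.26.
Posterior ∝ λ^7e^(−9λ) · λ^6e^(−24.26λ) = λ^13e^(−33.26λ), i.e. Gamma(14, 33.26).
Mode = (a−1)/b = 13/33.26 ≈ 0.391.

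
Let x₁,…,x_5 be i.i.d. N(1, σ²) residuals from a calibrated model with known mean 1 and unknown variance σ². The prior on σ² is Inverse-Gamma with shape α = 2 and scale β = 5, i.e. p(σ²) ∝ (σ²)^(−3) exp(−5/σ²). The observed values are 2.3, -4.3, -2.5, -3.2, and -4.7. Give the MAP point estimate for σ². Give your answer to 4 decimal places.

Sum of squared deviations about the known mean: SS = (2.3−1)² + (-4.3−1)² + (-2.5−1)² + (-3.2−1)² + (-4.7−1)² = 92.16.
The Normal likelihood contributes (σ²)^(−n/2) exp(−SS/(2σ²)), so the posterior is Inverse-Gamma(α + n/2, β + SS/2) = Inverse-Gamma(4.5, 51.08).
The mode of Inverse-Gamma(a, b) is b/(a+1) = 51.08/5.5 ≈ 9.2873.

σ̂²_MAP = 9.2873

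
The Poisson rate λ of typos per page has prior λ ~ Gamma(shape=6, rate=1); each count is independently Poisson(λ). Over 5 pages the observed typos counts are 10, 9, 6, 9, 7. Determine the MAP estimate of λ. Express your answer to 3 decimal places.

λ̂_MAP = 7.667

Σxᵢ = 10+9+6+9+7 = 41, with n = 5.
Posterior ∝ λ^5e^(−1λ) · λ^41e^(−5λ) = λ^46e^(−6λ), i.e. Gamma(shape=47, rate=6).
The mode of a Gamma(a, b) with a ≥ 1 (shape–rate) is (a−1)/b = 46/6 ≈ 7.667.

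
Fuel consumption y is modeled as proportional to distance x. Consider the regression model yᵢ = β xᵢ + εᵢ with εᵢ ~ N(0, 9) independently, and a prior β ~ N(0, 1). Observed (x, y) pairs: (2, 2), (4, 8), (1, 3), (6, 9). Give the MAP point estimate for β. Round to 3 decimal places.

log p(β | y) = −Σ(yᵢ − βxᵢ)²/(2·9) − β²/(2·1) + const.
Setting the derivative to zero: Σxᵢ(yᵢ − βxᵢ)/9 − β/1 = 0, so β = Σxᵢyᵢ / (Σxᵢ² + σ²/τ²).
Σxᵢyᵢ = 2·2 + 4·8 + 1·3 + 6·9 = 93; Σxᵢ² = 57; σ²/τ² = 9.
β̂_MAP = 93 / (57 + 9) = 93/66 ≈ 1.409.

β̂_MAP = 1.409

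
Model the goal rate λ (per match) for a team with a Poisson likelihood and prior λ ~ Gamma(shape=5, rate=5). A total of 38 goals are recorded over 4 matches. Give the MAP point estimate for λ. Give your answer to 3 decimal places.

λ̂_MAP = 4.667

Σxᵢ = 38, n = 4.
Posterior ∝ λ^4e^(−5λ) · λ^38e^(−4λ) = λ^42e^(−9λ), i.e. Gamma(shape=43, rate=9).
The mode of a Gamma(a, b) with a ≥ 1 (shape–rate) is (a−1)/b = 42/9 ≈ 4.667.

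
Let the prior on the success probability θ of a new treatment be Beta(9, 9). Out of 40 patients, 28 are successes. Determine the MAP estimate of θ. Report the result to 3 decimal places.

Prior: Beta(9, 9).
Data: 28 successes in 40 trials. The binomial likelihood contributes θ^28(1−θ)^12, so the posterior is Beta(9+28, 9+12) = Beta(37, 21).
For Beta(a, b) with a, b > 1 the mode is (a−1)/(a+b−2) = 36/56 ≈ 0.643.

θ̂_MAP = 0.643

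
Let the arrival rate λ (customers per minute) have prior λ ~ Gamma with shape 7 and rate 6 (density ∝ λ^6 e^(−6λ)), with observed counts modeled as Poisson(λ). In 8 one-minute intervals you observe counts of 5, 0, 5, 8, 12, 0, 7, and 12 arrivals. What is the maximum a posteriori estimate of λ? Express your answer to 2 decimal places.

λ̂_MAP = 3.93

Σxᵢ = 5+0+5+8+12+0+7+12 = 49, with n = 8.
Posterior ∝ λ^6e^(−6λ) · λ^49e^(−8λ) = λ^55e^(−14λ), i.e. Gamma(shape=56, rate=14).
The mode of a Gamma(a, b) with a ≥ 1 (shape–rate) is (a−1)/b = 55/14 ≈ 3.93.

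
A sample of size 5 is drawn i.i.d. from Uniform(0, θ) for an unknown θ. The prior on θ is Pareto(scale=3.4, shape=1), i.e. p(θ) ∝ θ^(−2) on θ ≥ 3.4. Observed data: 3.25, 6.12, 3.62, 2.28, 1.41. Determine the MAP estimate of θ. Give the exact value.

θ̂_MAP = 6.12

The Uniform(0, θ) likelihood is θ^(−n) for θ ≥ max(xᵢ), zero otherwise. Here max(xᵢ) = 6.12.
Posterior ∝ θ^(−2) · θ^(−5) = θ^(−7) on θ ≥ max(3.4, 6.12) = 6.12.
This density is strictly decreasing in θ, so the posterior mode lies at the lower boundary of the support.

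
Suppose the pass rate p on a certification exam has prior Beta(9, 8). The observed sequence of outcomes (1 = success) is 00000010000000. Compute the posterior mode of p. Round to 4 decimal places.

Prior: Beta(9, 8).
Data: 1 success in 14 trials (from the sequence). The binomial likelihood contributes p(1−p)^13, so the posterior is Beta(9+1, 8+13) = Beta(10, 21).
For Beta(a, b) with a, b > 1 the mode is (a−1)/(a+b−2) = 9/29 ≈ 0.3103.

p̂_MAP = 0.3103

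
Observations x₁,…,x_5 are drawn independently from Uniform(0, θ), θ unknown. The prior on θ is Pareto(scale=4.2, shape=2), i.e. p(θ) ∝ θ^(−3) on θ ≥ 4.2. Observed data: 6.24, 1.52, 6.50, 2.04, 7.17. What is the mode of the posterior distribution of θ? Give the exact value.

The Uniform(0, θ) likelihood is θ^(−n) for θ ≥ max(xᵢ), zero otherwise. Here max(xᵢ) = 7.17.
Posterior ∝ θ^(−3) · θ^(−5) = θ^(−8) on θ ≥ max(4.2, 7.17) = 7.17.
This density is strictly decreasing in θ, so the posterior mode lies at the lower boundary of the support.

θ̂_MAP = 7.17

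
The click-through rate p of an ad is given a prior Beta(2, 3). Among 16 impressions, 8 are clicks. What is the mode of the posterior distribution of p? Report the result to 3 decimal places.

p̂_MAP = 0.474

Prior: Beta(2, 3).
Data: 8 successes in 16 trials. The binomial likelihood contributes p^8(1−p)^8, so the posterior is Beta(2+8, 3+8) = Beta(10, 11).
For Beta(a, b) with a, b > 1 the mode is (a−1)/(a+b−2) = 9/19 ≈ 0.474.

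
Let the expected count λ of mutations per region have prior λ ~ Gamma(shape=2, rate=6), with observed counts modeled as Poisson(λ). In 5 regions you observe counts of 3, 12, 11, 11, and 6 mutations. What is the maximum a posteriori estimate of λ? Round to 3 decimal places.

λ̂_MAP = 4.000

Σxᵢ = 3+12+11+11+6 = 43, with n = 5.
Posterior ∝ λe^(−6λ) · λ^43e^(−5λ) = λ^44e^(−11λ), i.e. Gamma(shape=45, rate=11).
The mode of a Gamma(a, b) with a ≥ 1 (shape–rate) is (a−1)/b = 44/11 ≈ 4.000.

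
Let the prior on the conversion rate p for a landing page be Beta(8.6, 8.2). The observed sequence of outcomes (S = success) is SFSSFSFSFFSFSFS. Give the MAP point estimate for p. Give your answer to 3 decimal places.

Prior: Beta(8.6, 8.2).
Data: 8 successes in 15 trials (from the sequence). The binomial likelihood contributes p^8(1−p)^7, so the posterior is Beta(8.6+8, 8.2+7) = Beta(16.6, 15.2).
For Beta(a, b) with a, b > 1 the mode is (a−1)/(a+b−2) = 15.6/29.8 ≈ 0.523.

p̂_MAP = 0.523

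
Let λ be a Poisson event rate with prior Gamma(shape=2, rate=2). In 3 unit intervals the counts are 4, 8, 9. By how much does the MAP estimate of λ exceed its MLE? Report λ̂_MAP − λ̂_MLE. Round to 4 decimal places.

MAP − MLE = -2.6000

Σxᵢ = 21. Posterior is Gamma(23, 5); MAP = (23−1)/5 = 22/5 ≈ 4.40000.
MLE = x̄ = 21/3 ≈ 7.00000.
Difference = 22/5 − 21/3 = -13/5 ≈ -2.6000.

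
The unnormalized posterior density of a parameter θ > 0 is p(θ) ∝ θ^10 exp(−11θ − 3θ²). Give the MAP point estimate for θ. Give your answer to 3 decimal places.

θ̂_MAP = 0.667

ℓ'(θ) = 10/θ − 11 − 6θ. Setting this to zero and multiplying by θ: 6θ² + 11θ − 10 = 0.
θ = (−11 + √(11² + 4·6·10)) / (2·6) = (−11 + √361) / 12 = (−11 + 19)/12 = 2/3.
ℓ''(θ) = −10/θ² − 6 < 0, confirming a maximum.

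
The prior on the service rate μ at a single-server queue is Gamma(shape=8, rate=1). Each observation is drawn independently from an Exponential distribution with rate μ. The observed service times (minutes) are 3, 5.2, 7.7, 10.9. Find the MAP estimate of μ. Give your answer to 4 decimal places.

μ̂_MAP = 0.3957

The Exponential(rate=μ) likelihood is ∝ μ^n e^(−μΣtᵢ). Here n = 4 and Σtᵢ = 3 + 5.2 + 7.7 + 10.9 = 26.8.
Posterior ∝ μ^7e^(−1μ) · μ^4e^(−26.8μ) = μ^11e^(−27.8μ), i.e. Gamma(12, 27.8).
Mode = (a−1)/b = 11/27.8 ≈ 0.3957.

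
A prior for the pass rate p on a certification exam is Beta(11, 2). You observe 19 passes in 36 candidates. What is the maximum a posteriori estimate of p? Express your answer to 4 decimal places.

Prior: Beta(11, 2).
Data: 19 successes in 36 trials. The binomial likelihood contributes p^19(1−p)^17, so the posterior is Beta(11+19, 2+17) = Beta(30, 19).
For Beta(a, b) with a, b > 1 the mode is (a−1)/(a+b−2) = 29/47 ≈ 0.6170.

p̂_MAP = 0.6170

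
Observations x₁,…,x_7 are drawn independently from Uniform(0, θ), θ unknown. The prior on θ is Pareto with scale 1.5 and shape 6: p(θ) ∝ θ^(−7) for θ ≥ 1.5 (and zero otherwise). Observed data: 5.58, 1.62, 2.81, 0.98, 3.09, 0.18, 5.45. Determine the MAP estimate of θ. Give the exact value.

The Uniform(0, θ) likelihood is θ^(−n) for θ ≥ max(xᵢ), zero otherwise. Here max(xᵢ) = 5.58.
Posterior ∝ θ^(−7) · θ^(−7) = θ^(−14) on θ ≥ max(1.5, 5.58) = 5.58.
This density is strictly decreasing in θ, so the posterior mode lies at the lower boundary of the support.

θ̂_MAP = 5.58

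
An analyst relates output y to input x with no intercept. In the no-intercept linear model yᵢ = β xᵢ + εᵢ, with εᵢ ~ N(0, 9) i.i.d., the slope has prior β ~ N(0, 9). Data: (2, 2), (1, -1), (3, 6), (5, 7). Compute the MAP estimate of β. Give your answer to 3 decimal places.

β̂_MAP = 1.400

log p(β | y) = −Σ(yᵢ − βxᵢ)²/(2·9) − β²/(2·9) + const.
Setting the derivative to zero: Σxᵢ(yᵢ − βxᵢ)/9 − β/9 = 0, so β = Σxᵢyᵢ / (Σxᵢ² + σ²/τ²).
Σxᵢyᵢ = 2·2 + 1·(-1) + 3·6 + 5·7 = 56; Σxᵢ² = 39; σ²/τ² = 1.
β̂_MAP = 56 / (39 + 1) = 56/40 ≈ 1.400.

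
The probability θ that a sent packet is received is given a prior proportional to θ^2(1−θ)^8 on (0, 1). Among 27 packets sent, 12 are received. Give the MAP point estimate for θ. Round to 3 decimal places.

θ̂_MAP = 0.378

The prior density ∝ θ^2(1−θ)^8 is the kernel of Beta(3, 9).
Data: 12 successes in 27 trials. The binomial likelihood contributes θ^12(1−θ)^15, so the posterior is Beta(3+12, 9+15) = Beta(15, 24).
For Beta(a, b) with a, b > 1 the mode is (a−1)/(a+b−2) = 14/37 ≈ 0.378.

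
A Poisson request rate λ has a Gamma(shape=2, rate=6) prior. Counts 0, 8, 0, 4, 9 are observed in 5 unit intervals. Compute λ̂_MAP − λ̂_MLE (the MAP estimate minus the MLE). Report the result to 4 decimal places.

MAP − MLE = -2.2000

Σxᵢ = 21. Posterior is Gamma(23, 11); MAP = (23−1)/11 = 22/11 ≈ 2.00000.
MLE = x̄ = 21/5 ≈ 4.20000.
Difference = 22/11 − 21/5 = -11/5 ≈ -2.2000.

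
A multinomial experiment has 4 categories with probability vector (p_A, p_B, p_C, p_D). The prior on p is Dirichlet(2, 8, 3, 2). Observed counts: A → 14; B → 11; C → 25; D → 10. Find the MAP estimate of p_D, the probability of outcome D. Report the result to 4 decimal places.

MAP estimate of p_D = 0.1549

The posterior is Dirichlet(αᵢ + nᵢ) = Dirichlet(16, 19, 28, 12).
For a Dirichlet(a₁,…,a_K) with all aᵢ > 1, the mode has j-th component (aⱼ − 1)/(Σaᵢ − K).
Here Σaᵢ = 75 and K = 4, so p_D = (12 − 1)/(75 − 4) = 11/71 ≈ 0.1549.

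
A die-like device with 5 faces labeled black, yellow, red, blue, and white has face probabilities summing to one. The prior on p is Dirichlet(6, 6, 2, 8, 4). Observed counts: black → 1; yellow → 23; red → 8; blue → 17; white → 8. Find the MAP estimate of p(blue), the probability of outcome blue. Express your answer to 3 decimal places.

The posterior is Dirichlet(αᵢ + nᵢ) = Dirichlet(7, 29, 10, 25, 12).
For a Dirichlet(a₁,…,a_K) with all aᵢ > 1, the mode has j-th component (aⱼ − 1)/(Σaᵢ − K).
Here Σaᵢ = 83 and K = 5, so p(blue) = (25 − 1)/(83 − 5) = 24/78 ≈ 0.308.

MAP estimate of p(blue) = 0.308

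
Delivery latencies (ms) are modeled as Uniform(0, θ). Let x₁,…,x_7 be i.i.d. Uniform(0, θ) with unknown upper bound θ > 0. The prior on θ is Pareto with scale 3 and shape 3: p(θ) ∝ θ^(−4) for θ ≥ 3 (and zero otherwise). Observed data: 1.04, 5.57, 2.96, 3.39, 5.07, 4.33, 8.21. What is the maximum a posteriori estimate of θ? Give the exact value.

The Uniform(0, θ) likelihood is θ^(−n) for θ ≥ max(xᵢ), zero otherwise. Here max(xᵢ) = 8.21.
Posterior ∝ θ^(−4) · θ^(−7) = θ^(−11) on θ ≥ max(3, 8.21) = 8.21.
This density is strictly decreasing in θ, so the posterior mode lies at the lower boundary of the support.

θ̂_MAP = 8.21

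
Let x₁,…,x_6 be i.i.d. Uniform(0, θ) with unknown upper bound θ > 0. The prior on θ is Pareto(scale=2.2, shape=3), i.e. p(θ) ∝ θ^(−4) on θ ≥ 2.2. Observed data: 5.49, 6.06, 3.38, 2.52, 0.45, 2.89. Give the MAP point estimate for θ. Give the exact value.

The Uniform(0, θ) likelihood is θ^(−n) for θ ≥ max(xᵢ), zero otherwise. Here max(xᵢ) = 6.06.
Posterior ∝ θ^(−4) · θ^(−6) = θ^(−10) on θ ≥ max(2.2, 6.06) = 6.06.
This density is strictly decreasing in θ, so the posterior mode lies at the lower boundary of the support.

θ̂_MAP = 6.06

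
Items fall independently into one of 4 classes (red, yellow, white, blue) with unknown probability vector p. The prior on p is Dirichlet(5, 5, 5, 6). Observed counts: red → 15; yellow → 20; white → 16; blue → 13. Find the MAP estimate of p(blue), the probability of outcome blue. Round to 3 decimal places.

MAP estimate of p(blue) = 0.222

The posterior is Dirichlet(αᵢ + nᵢ) = Dirichlet(20, 25, 21, 19).
For a Dirichlet(a₁,…,a_K) with all aᵢ > 1, the mode has j-th component (aⱼ − 1)/(Σaᵢ − K).
Here Σaᵢ = 85 and K = 4, so p(blue) = (19 − 1)/(85 − 4) = 18/81 ≈ 0.222.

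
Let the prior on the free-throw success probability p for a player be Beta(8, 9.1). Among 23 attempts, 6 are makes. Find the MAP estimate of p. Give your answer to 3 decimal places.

p̂_MAP = 0.341

Prior: Beta(8, 9.1).
Data: 6 successes in 23 trials. The binomial likelihood contributes p^6(1−p)^17, so the posterior is Beta(8+6, 9.1+17) = Beta(14, 26.1).
For Beta(a, b) with a, b > 1 the mode is (a−1)/(a+b−2) = 13/38.1 ≈ 0.341.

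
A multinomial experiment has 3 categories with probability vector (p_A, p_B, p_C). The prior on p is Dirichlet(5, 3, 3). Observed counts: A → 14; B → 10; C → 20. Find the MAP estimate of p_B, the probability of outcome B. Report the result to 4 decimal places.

MAP estimate of p_B = 0.2308

The posterior is Dirichlet(αᵢ + nᵢ) = Dirichlet(19, 13, 23).
For a Dirichlet(a₁,…,a_K) with all aᵢ > 1, the mode has j-th component (aⱼ − 1)/(Σaᵢ − K).
Here Σaᵢ = 55 and K = 3, so p_B = (13 − 1)/(55 − 3) = 12/52 ≈ 0.2308.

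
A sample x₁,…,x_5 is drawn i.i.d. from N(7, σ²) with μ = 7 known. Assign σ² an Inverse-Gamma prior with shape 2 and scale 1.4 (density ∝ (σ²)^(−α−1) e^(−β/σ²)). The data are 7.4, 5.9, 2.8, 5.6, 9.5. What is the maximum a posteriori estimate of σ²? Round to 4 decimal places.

σ̂²_MAP = 2.7291

Sum of squared deviations about the known mean: SS = (7.4−7)² + (5.9−7)² + (2.8−7)² + (5.6−7)² + (9.5−7)² = 27.22.
The Normal likelihood contributes (σ²)^(−n/2) exp(−SS/(2σ²)), so the posterior is Inverse-Gamma(α + n/2, β + SS/2) = Inverse-Gamma(4.5, 15.01).
The mode of Inverse-Gamma(a, b) is b/(a+1) = 15.01/5.5 ≈ 2.7291.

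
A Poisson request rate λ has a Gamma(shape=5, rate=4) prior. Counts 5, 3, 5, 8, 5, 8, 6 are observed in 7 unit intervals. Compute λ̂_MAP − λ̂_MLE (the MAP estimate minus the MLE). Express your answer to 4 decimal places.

Σxᵢ = 40. Posterior is Gamma(45, 11); MAP = (45−1)/11 = 44/11 ≈ 4.00000.
MLE = x̄ = 40/7 ≈ 5.71429.
Difference = 44/11 − 40/7 = -12/7 ≈ -1.7143.

MAP − MLE = -1.7143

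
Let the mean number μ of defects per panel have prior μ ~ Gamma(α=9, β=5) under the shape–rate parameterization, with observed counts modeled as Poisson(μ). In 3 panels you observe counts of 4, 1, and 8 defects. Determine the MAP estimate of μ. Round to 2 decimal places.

Σxᵢ = 4+1+8 = 13, with n = 3.
Posterior ∝ μ^8e^(−5μ) · μ^13e^(−3μ) = μ^21e^(−8μ), i.e. Gamma(shape=22, rate=8).
The mode of a Gamma(a, b) with a ≥ 1 (shape–rate) is (a−1)/b = 21/8 ≈ 2.63.

μ̂_MAP = 2.63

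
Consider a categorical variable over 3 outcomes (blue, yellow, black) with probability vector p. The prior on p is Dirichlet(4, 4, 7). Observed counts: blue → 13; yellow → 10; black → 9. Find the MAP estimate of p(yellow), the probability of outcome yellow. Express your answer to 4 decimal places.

The posterior is Dirichlet(αᵢ + nᵢ) = Dirichlet(17, 14, 16).
For a Dirichlet(a₁,…,a_K) with all aᵢ > 1, the mode has j-th component (aⱼ − 1)/(Σaᵢ − K).
Here Σaᵢ = 47 and K = 3, so p(yellow) = (14 − 1)/(47 − 3) = 13/44 ≈ 0.2955.

MAP estimate of p(yellow) = 0.2955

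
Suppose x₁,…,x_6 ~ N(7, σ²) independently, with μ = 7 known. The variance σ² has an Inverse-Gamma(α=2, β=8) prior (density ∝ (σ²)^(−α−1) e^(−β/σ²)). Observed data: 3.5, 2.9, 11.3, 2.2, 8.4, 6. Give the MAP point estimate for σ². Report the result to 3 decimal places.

Sum of squared deviations about the known mean: SS = (3.5−7)² + (2.9−7)² + (11.3−7)² + (2.2−7)² + (8.4−7)² + (6−7)² = 73.55.
The Normal likelihood contributes (σ²)^(−n/2) exp(−SS/(2σ²)), so the posterior is Inverse-Gamma(α + n/2, β + SS/2) = Inverse-Gamma(5, 44.775).
The mode of Inverse-Gamma(a, b) is b/(a+1) = 44.775/6 ≈ 7.463.

σ̂²_MAP = 7.463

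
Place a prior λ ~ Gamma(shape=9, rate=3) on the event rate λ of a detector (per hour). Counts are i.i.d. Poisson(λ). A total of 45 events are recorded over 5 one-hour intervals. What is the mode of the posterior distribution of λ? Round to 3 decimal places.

λ̂_MAP = 6.625

Σxᵢ = 45, n = 5.
Posterior ∝ λ^8e^(−3λ) · λ^45e^(−5λ) = λ^53e^(−8λ), i.e. Gamma(shape=54, rate=8).
The mode of a Gamma(a, b) with a ≥ 1 (shape–rate) is (a−1)/b = 53/8 ≈ 6.625.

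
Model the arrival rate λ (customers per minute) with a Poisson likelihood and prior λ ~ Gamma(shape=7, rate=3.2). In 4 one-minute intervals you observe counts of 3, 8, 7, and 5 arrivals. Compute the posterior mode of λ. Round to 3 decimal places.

Σxᵢ = 3+8+7+5 = 23, with n = 4.
Posterior ∝ λ^6e^(−3.2λ) · λ^23e^(−4λ) = λ^29e^(−7.2λ), i.e. Gamma(shape=30, rate=7.2).
The mode of a Gamma(a, b) with a ≥ 1 (shape–rate) is (a−1)/b = 29/7.2 ≈ 4.028.

λ̂_MAP = 4.028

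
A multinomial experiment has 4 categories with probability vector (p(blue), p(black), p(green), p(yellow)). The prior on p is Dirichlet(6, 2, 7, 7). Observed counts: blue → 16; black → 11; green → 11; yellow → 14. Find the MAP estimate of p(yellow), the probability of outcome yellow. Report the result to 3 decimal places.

MAP estimate of p(yellow) = 0.286

The posterior is Dirichlet(αᵢ + nᵢ) = Dirichlet(22, 13, 18, 21).
For a Dirichlet(a₁,…,a_K) with all aᵢ > 1, the mode has j-th component (aⱼ − 1)/(Σaᵢ − K).
Here Σaᵢ = 74 and K = 4, so p(yellow) = (21 − 1)/(74 − 4) = 20/70 ≈ 0.286.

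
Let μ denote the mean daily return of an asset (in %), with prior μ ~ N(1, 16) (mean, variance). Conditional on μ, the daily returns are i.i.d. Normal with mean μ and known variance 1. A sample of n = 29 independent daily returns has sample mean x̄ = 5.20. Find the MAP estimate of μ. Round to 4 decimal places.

μ̂_MAP = 5.1910

n = 29, x̄ = 5.20.
For a Normal prior and Normal likelihood with known variance, the posterior is Normal; its mode equals its mean, the precision-weighted average.
Prior precision 1/σ₀² = 1/16 = 0.0625; data precision n/σ² = 29/1 = 29.
μ̂ = (0.0625·1 + 29·5.2) / (0.0625 + 29) = 150.8625/29.0625 = 4023/775 ≈ 5.1910.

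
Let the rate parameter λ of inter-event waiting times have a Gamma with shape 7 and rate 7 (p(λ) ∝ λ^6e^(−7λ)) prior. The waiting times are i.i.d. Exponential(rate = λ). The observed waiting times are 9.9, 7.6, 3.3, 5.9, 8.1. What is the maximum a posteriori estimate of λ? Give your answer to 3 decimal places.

λ̂_MAP = 0.263

The Exponential(rate=λ) likelihood is ∝ λ^n e^(−λΣtᵢ). Here n = 5 and Σtᵢ = 9.9 + 7.6 + 3.3 + 5.9 + 8.1 = 34.8.
Posterior ∝ λ^6e^(−7λ) · λ^5e^(−34.8λ) = λ^11e^(−41.8λ), i.e. Gamma(12, 41.8).
Mode = (a−1)/b = 11/41.8 ≈ 0.263.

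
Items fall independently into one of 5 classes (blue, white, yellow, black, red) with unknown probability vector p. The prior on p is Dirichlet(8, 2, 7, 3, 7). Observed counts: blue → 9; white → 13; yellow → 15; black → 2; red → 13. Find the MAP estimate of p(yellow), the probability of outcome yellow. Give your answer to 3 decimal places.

The posterior is Dirichlet(αᵢ + nᵢ) = Dirichlet(17, 15, 22, 5, 20).
For a Dirichlet(a₁,…,a_K) with all aᵢ > 1, the mode has j-th component (aⱼ − 1)/(Σaᵢ − K).
Here Σaᵢ = 79 and K = 5, so p(yellow) = (22 − 1)/(79 − 5) = 21/74 ≈ 0.284.

MAP estimate of p(yellow) = 0.284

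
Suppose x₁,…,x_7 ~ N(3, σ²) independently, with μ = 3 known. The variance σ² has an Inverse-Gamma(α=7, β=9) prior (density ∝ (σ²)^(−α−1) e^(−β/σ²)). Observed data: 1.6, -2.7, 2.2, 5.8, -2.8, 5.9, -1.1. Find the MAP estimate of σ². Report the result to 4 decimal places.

Sum of squared deviations about the known mean: SS = (1.6−3)² + (-2.7−3)² + (2.2−3)² + (5.8−3)² + (-2.8−3)² + (5.9−3)² + (-1.1−3)² = 101.79.
The Normal likelihood contributes (σ²)^(−n/2) exp(−SS/(2σ²)), so the posterior is Inverse-Gamma(α + n/2, β + SS/2) = Inverse-Gamma(10.5, 59.895).
The mode of Inverse-Gamma(a, b) is b/(a+1) = 59.895/11.5 ≈ 5.2083.

σ̂²_MAP = 5.2083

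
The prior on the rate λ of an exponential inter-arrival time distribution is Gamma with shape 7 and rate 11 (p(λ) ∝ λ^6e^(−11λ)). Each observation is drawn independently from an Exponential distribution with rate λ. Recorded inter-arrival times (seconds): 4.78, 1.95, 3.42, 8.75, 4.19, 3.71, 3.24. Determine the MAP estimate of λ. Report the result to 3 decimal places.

λ̂_MAP = 0.317

The Exponential(rate=λ) likelihood is ∝ λ^n e^(−λΣtᵢ). Here n = 7 and Σtᵢ = 4.78 + 1.95 + 3.42 + 8.75 + 4.19 + 3.71 + 3.24 = 30.04.
Posterior ∝ λ^6e^(−11λ) · λ^7e^(−30.04λ) = λ^13e^(−41.04λ), i.e. Gamma(14, 41.04).
Mode = (a−1)/b = 13/41.04 ≈ 0.317.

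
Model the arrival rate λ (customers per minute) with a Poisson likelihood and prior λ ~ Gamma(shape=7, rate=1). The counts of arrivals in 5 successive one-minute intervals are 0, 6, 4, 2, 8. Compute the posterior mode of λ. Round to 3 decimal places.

Σxᵢ = 0+6+4+2+8 = 20, with n = 5.
Posterior ∝ λ^6e^(−1λ) · λ^20e^(−5λ) = λ^26e^(−6λ), i.e. Gamma(shape=27, rate=6).
The mode of a Gamma(a, b) with a ≥ 1 (shape–rate) is (a−1)/b = 26/6 ≈ 4.333.

λ̂_MAP = 4.333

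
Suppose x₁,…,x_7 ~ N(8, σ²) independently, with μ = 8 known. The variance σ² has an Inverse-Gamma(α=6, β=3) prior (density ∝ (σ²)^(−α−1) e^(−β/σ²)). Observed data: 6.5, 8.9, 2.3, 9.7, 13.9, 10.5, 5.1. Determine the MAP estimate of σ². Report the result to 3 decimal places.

Sum of squared deviations about the known mean: SS = (6.5−8)² + (8.9−8)² + (2.3−8)² + (9.7−8)² + (13.9−8)² + (10.5−8)² + (5.1−8)² = 87.91.
The Normal likelihood contributes (σ²)^(−n/2) exp(−SS/(2σ²)), so the posterior is Inverse-Gamma(α + n/2, β + SS/2) = Inverse-Gamma(9.5, 46.955).
The mode of Inverse-Gamma(a, b) is b/(a+1) = 46.955/10.5 ≈ 4.472.

σ̂²_MAP = 4.472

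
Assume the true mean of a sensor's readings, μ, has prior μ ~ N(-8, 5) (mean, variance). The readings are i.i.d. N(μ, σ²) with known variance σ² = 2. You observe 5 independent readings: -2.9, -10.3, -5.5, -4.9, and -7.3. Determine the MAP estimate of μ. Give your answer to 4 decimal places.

n = 5; x̄ = ((-2.9) + (-10.3) + (-5.5) + (-4.9) + (-7.3))/5 = -30.9/5 = -6.18.
For a Normal prior and Normal likelihood with known variance, the posterior is Normal; its mode equals its mean, the precision-weighted average.
Prior precision 1/σ₀² = 1/5 = 0.2; data precision n/σ² = 5/2 = 2.5.
μ̂ = (0.2·(-8) + 2.5·(-6.18)) / (0.2 + 2.5) = (-17.05)/2.7 = -341/54 ≈ -6.3148.

μ̂_MAP = -6.3148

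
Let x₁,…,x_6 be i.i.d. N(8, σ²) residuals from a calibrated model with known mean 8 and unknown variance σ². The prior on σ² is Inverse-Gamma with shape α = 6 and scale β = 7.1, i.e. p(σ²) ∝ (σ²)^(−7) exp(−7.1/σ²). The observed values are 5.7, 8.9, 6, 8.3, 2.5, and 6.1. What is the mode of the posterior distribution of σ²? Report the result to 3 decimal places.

σ̂²_MAP = 2.913

Sum of squared deviations about the known mean: SS = (5.7−8)² + (8.9−8)² + (6−8)² + (8.3−8)² + (2.5−8)² + (6.1−8)² = 44.05.
The Normal likelihood contributes (σ²)^(−n/2) exp(−SS/(2σ²)), so the posterior is Inverse-Gamma(α + n/2, β + SS/2) = Inverse-Gamma(9, 29.125).
The mode of Inverse-Gamma(a, b) is b/(a+1) = 29.125/10 ≈ 2.913.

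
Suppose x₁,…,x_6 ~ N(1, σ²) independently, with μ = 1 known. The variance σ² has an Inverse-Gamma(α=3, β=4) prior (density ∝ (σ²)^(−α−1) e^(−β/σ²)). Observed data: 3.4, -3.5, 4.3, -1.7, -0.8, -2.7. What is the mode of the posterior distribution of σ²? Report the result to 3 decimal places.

Sum of squared deviations about the known mean: SS = (3.4−1)² + (-3.5−1)² + (4.3−1)² + (-1.7−1)² + (-0.8−1)² + (-2.7−1)² = 61.12.
The Normal likelihood contributes (σ²)^(−n/2) exp(−SS/(2σ²)), so the posterior is Inverse-Gamma(α + n/2, β + SS/2) = Inverse-Gamma(6, 34.56).
The mode of Inverse-Gamma(a, b) is b/(a+1) = 34.56/7 ≈ 4.937.

σ̂²_MAP = 4.937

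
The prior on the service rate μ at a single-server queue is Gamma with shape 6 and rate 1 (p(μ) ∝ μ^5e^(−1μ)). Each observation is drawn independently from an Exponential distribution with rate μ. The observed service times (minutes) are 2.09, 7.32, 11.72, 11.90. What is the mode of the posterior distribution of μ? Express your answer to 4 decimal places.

μ̂_MAP = 0.2645

The Exponential(rate=μ) likelihood is ∝ μ^n e^(−μΣtᵢ). Here n = 4 and Σtᵢ = 2.09 + 7.32 + 11.72 + 11.90 = 33.03.
Posterior ∝ μ^5e^(−1μ) · μ^4e^(−33.03μ) = μ^9e^(−34.03μ), i.e. Gamma(10, 34.03).
Mode = (a−1)/b = 9/34.03 ≈ 0.2645.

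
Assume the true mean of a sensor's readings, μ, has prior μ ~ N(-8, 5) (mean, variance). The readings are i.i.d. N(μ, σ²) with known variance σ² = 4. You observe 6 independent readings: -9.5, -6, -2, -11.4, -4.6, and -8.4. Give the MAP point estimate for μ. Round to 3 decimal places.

μ̂_MAP = -7.103

n = 6; x̄ = ((-9.5) + (-6) + (-2) + (-11.4) + (-4.6) + (-8.4))/6 = -41.9/6 = -419/60 ≈ -6.9833.
For a Normal prior and Normal likelihood with known variance, the posterior is Normal; its mode equals its mean, the precision-weighted average.
Prior precision 1/σ₀² = 1/5 = 0.2; data precision n/σ² = 6/4 = 1.5.
μ̂ = (0.2·(-8) + 1.5·(-419/60)) / (0.2 + 1.5) = (-12.075)/1.7 = -483/68 ≈ -7.103.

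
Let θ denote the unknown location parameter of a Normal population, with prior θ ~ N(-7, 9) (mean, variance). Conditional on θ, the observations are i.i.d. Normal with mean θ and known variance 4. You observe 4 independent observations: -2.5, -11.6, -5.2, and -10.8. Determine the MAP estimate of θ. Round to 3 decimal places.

n = 4; x̄ = ((-2.5) + (-11.6) + (-5.2) + (-10.8))/4 = -30.1/4 = -7.525.
For a Normal prior and Normal likelihood with known variance, the posterior is Normal; its mode equals its mean, the precision-weighted average.
Prior precision 1/σ₀² = 1/9; data precision n/σ² = 4/4 = 1.
θ̂ = ((1/9)·(-7) + 1·(-7.525)) / (1/9 + 1) = (-2989/360)/(10/9) = -7.4725 ≈ -7.473.

θ̂_MAP = -7.473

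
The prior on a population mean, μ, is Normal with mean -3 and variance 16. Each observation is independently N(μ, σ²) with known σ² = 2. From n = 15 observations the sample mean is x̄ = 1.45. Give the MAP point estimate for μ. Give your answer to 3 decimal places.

n = 15, x̄ = 1.45.
For a Normal prior and Normal likelihood with known variance, the posterior is Normal; its mode equals its mean, the precision-weighted average.
Prior precision 1/σ₀² = 1/16 = 0.0625; data precision n/σ² = 15/2 = 7.5.
μ̂ = (0.0625·(-3) + 7.5·1.45) / (0.0625 + 7.5) = 10.6875/7.5625 = 171/121 ≈ 1.413.

μ̂_MAP = 1.413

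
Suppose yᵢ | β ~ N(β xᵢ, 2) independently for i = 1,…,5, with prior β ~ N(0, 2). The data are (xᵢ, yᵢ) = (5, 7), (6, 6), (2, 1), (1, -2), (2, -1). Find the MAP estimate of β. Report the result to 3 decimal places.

β̂_MAP = 0.972

log p(β | y) = −Σ(yᵢ − βxᵢ)²/(2·2) − β²/(2·2) + const.
Setting the derivative to zero: Σxᵢ(yᵢ − βxᵢ)/2 − β/2 = 0, so β = Σxᵢyᵢ / (Σxᵢ² + σ²/τ²).
Σxᵢyᵢ = 5·7 + 6·6 + 2·1 + 1·(-2) + 2·(-1) = 69; Σxᵢ² = 70; σ²/τ² = 1.
β̂_MAP = 69 / (70 + 1) = 69/71 ≈ 0.972.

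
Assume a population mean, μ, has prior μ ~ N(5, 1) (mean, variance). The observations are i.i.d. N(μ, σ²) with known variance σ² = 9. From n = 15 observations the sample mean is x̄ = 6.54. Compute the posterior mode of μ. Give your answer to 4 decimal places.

n = 15, x̄ = 6.54.
For a Normal prior and Normal likelihood with known variance, the posterior is Normal; its mode equals its mean, the precision-weighted average.
Prior precision 1/σ₀² = 1/1 = 1; data precision n/σ² = 15/9 = 5/3.
μ̂ = (1·5 + (5/3)·6.54) / (1 + 5/3) = 15.9/(8/3) = 5.9625.

μ̂_MAP = 5.9625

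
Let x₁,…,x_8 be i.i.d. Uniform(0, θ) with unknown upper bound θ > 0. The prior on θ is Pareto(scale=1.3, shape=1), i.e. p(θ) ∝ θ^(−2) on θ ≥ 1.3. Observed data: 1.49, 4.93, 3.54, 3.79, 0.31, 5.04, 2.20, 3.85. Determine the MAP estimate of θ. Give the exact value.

θ̂_MAP = 5.04

The Uniform(0, θ) likelihood is θ^(−n) for θ ≥ max(xᵢ), zero otherwise. Here max(xᵢ) = 5.04.
Posterior ∝ θ^(−2) · θ^(−8) = θ^(−10) on θ ≥ max(1.3, 5.04) = 5.04.
This density is strictly decreasing in θ, so the posterior mode lies at the lower boundary of the support.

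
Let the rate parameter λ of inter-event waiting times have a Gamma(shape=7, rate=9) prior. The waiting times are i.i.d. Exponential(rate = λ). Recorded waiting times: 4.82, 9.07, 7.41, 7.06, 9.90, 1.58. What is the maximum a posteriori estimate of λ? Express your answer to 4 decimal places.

λ̂_MAP = 0.2457

The Exponential(rate=λ) likelihood is ∝ λ^n e^(−λΣtᵢ). Here n = 6 and Σtᵢ = 4.82 + 9.07 + 7.41 + 7.06 + 9.90 + 1.58 = 39.84.
Posterior ∝ λ^6e^(−9λ) · λ^6e^(−39.84λ) = λ^12e^(−48.84λ), i.e. Gamma(13, 48.84).
Mode = (a−1)/b = 12/48.84 ≈ 0.2457.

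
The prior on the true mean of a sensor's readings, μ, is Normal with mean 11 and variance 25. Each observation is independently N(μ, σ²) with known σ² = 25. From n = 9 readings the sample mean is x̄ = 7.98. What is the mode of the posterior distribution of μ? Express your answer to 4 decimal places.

n = 9, x̄ = 7.98.
For a Normal prior and Normal likelihood with known variance, the posterior is Normal; its mode equals its mean, the precision-weighted average.
Prior precision 1/σ₀² = 1/25 = 0.04; data precision n/σ² = 9/25 = 0.36.
μ̂ = (0.04·11 + 0.36·7.98) / (0.04 + 0.36) = 3.3128/0.4 = 8.2820.

μ̂_MAP = 8.2820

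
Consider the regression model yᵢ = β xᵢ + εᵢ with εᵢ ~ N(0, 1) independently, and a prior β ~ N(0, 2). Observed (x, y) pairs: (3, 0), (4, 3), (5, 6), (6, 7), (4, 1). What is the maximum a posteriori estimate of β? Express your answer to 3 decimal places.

log p(β | y) = −Σ(yᵢ − βxᵢ)²/(2·1) − β²/(2·2) + const.
Setting the derivative to zero: Σxᵢ(yᵢ − βxᵢ)/1 − β/2 = 0, so β = Σxᵢyᵢ / (Σxᵢ² + σ²/τ²).
Σxᵢyᵢ = 3·0 + 4·3 + 5·6 + 6·7 + 4·1 = 88; Σxᵢ² = 102; σ²/τ² = 0.5.
β̂_MAP = 88 / (102 + 0.5) = 88/102.5 ≈ 0.859.

β̂_MAP = 0.859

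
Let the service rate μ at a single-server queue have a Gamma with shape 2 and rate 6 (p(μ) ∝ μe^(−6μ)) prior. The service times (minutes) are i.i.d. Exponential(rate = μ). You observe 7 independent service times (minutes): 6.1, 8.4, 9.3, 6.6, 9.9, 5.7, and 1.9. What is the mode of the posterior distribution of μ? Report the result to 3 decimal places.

μ̂_MAP = 0.148

The Exponential(rate=μ) likelihood is ∝ μ^n e^(−μΣtᵢ). Here n = 7 and Σtᵢ = 6.1 + 8.4 + 9.3 + 6.6 + 9.9 + 5.7 + 1.9 = 47.9.
Posterior ∝ μe^(−6μ) · μ^7e^(−47.9μ) = μ^8e^(−53.9μ), i.e. Gamma(9, 53.9).
Mode = (a−1)/b = 8/53.9 ≈ 0.148.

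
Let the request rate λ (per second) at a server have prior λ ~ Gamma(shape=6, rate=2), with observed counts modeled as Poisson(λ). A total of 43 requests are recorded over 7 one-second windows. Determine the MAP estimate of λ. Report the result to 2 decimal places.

Σxᵢ = 43, n = 7.
Posterior ∝ λ^5e^(−2λ) · λ^43e^(−7λ) = λ^48e^(−9λ), i.e. Gamma(shape=49, rate=9).
The mode of a Gamma(a, b) with a ≥ 1 (shape–rate) is (a−1)/b = 48/9 ≈ 5.33.

λ̂_MAP = 5.33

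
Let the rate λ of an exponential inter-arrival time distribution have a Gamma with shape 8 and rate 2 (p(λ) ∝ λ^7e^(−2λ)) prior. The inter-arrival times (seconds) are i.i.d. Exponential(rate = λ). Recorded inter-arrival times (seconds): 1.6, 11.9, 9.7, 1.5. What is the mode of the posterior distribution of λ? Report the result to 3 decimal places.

The Exponential(rate=λ) likelihood is ∝ λ^n e^(−λΣtᵢ). Here n = 4 and Σtᵢ = 1.6 + 11.9 + 9.7 + 1.5 = 24.7.
Posterior ∝ λ^7e^(−2λ) · λ^4e^(−24.7λ) = λ^11e^(−26.7λ), i.e. Gamma(12, 26.7).
Mode = (a−1)/b = 11/26.7 ≈ 0.412.

λ̂_MAP = 0.412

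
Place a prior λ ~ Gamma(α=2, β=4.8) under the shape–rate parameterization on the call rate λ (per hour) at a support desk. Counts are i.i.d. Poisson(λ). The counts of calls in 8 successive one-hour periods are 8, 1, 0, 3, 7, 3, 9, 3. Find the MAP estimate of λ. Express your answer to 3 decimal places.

Σxᵢ = 8+1+0+3+7+3+9+3 = 34, with n = 8.
Posterior ∝ λe^(−4.8λ) · λ^34e^(−8λ) = λ^35e^(−12.8λ), i.e. Gamma(shape=36, rate=12.8).
The mode of a Gamma(a, b) with a ≥ 1 (shape–rate) is (a−1)/b = 35/12.8 ≈ 2.734.

λ̂_MAP = 2.734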